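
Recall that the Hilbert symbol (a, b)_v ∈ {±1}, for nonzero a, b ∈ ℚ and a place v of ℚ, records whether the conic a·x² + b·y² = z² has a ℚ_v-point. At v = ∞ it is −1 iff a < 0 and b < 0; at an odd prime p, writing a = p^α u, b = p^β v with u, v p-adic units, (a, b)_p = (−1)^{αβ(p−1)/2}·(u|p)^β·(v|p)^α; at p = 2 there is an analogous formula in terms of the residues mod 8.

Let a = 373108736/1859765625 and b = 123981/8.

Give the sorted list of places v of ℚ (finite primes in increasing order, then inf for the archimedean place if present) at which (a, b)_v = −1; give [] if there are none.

(a, b) ≡ (11, 858) mod (ℚ^×)²; places V = {2, 3, 5, 7, 11, 13, 17, 23, ∞}.
(a,b)_11: α=1, u≡1; β=1, v≡5 (mod 11); (1|11)=+1, (5|11)=+1; sign (−1)^1·+1^1·+1^1 = -1.
(a,b)_3: α=-2, u≡2; β=1, v≡1 (mod 3); (2|3)=-1, (1|3)=+1; sign (−1)^0·-1^1·+1^-2 = -1.
(a,b)_2: α=12, β=-3; u≡3, v≡5 (mod 8); ε(u)ε(v)=1·0, αω(v)=12·1, βω(u)=-3·1; sum ≡ 1  ⇒  -1.
(a,b)_5: α=-8, u≡1; β=0, v≡2 (mod 5); (1|5)=+1, (2|5)=-1; sign (−1)^0·+1^0·-1^-8 = +1.
(a,b)_23: α=-2, u≡19; β=0, v≡10 (mod 23); (19|23)=-1, (10|23)=-1; sign (−1)^0·-1^0·-1^-2 = +1.
(a,b)_7: α=2, u≡1; β=0, v≡4 (mod 7); (1|7)=+1, (4|7)=+1; sign (−1)^0·+1^0·+1^2 = +1.
(a,b)_∞: sgn(11)=+, sgn(858)=+, so +1.
(a,b)_17: α=0, u≡5; β=2, v≡9 (mod 17); (5|17)=-1, (9|17)=+1; sign (−1)^0·-1^2·+1^0 = +1.
(a,b)_13: α=2, u≡2; β=1, v≡1 (mod 13); (2|13)=-1, (1|13)=+1; sign (−1)^0·-1^1·+1^2 = -1.
|Ram(11, 858)| = 4, even; anisotropic at {2, 3, 11, 13}.

[2, 3, 11, 13]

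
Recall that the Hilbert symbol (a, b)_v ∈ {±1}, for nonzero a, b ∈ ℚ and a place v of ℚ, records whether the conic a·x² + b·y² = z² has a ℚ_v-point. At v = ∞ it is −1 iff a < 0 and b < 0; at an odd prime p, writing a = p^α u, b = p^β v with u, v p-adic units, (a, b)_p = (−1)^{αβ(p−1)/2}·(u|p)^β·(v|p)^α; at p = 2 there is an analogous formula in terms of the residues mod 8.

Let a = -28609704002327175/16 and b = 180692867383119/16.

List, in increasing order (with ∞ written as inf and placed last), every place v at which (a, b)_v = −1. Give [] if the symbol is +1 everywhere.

[3, 13, 17, 19, 23, 31]

Mod squares: a ≡ -2993887, b ≡ 472719. Check v ∈ {∞, 2, 3, 5, 7, 13, 17, 19, 23, 31}.
v=23: a=23^1·(≡10), b=23^1·(≡21) mod 23; (10|23)=-1, (21|23)=-1; (−1)^{1·1·11}·(-1)^1·(-1)^1 = -1.
v=∞: -2993887 < 0 and 472719 > 0  ⇒  (a,b)_∞ = +1.
v=19: a=19^3·(≡13), b=19^2·(≡3) mod 19; (13|19)=-1, (3|19)=-1; (−1)^{3·2·9}·(-1)^2·(-1)^3 = -1.
v=3: a=3^2·(≡2), b=3^3·(≡1) mod 3; (2|3)=-1, (1|3)=+1; (−1)^{2·3·1}·(-1)^3·(+1)^2 = -1.
v=17: a=17^1·(≡13), b=17^1·(≡5) mod 17; (13|17)=+1, (5|17)=-1; (−1)^{1·1·8}·(+1)^1·(-1)^1 = -1.
v=7: a=7^6·(≡5), b=7^6·(≡1) mod 7; (5|7)=-1, (1|7)=+1; (−1)^{6·6·3}·(-1)^6·(+1)^6 = +1.
v=13: a=13^1·(≡10), b=13^1·(≡5) mod 13; (10|13)=+1, (5|13)=-1; (−1)^{1·1·6}·(+1)^1·(-1)^1 = -1.
v=31: a=31^1·(≡16), b=31^1·(≡20) mod 31; (16|31)=+1, (20|31)=+1; (−1)^{1·1·15}·(+1)^1·(+1)^1 = -1.
v=2: v_2(a)=-4, v_2(b)=-4; units ≡ 1, 7 (mod 8); ε·ε+αω+βω = 0·1+-4·0+-4·0 ≡ 0  ⇒  (a,b)_2 = +1.
v=5: a=5^2·(≡3), b=5^0·(≡4) mod 5; (3|5)=-1, (4|5)=+1; (−1)^{2·0·2}·(-1)^0·(+1)^2 = +1.
|Ram(-2993887, 472719)| = 6, even; anisotropic at {3, 13, 17, 19, 23, 31}.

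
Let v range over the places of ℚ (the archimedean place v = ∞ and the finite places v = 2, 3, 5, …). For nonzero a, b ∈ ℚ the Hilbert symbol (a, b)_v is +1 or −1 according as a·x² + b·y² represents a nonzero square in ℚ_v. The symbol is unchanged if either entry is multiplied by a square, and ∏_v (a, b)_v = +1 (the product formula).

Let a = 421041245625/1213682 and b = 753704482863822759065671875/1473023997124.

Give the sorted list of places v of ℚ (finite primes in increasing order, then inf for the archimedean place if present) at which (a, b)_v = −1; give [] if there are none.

(a, b) ≡ (149703554, 43043) mod (ℚ^×)²; places V = {2, 3, 5, 7, 11, 13, 19, 37, 41, 43, 47, ∞}.
(a,b)_13: α=1, u≡2; β=3, v≡9 (mod 13); (2|13)=-1, (9|13)=+1; sign (−1)^0·-1^3·+1^1 = -1.
(a,b)_19: α=-2, u≡15; β=-4, v≡13 (mod 19); (15|19)=-1, (13|19)=-1; sign (−1)^0·-1^-4·-1^-2 = +1.
(a,b)_5: α=4, u≡4; β=6, v≡2 (mod 5); (4|5)=+1, (2|5)=-1; sign (−1)^0·+1^6·-1^4 = +1.
(a,b)_41: α=-2, u≡39; β=-4, v≡38 (mod 41); (39|41)=+1, (38|41)=-1; sign (−1)^0·+1^-4·-1^-2 = +1.
(a,b)_37: α=1, u≡15; β=2, v≡16 (mod 37); (15|37)=-1, (16|37)=+1; sign (−1)^0·-1^2·+1^1 = +1.
(a,b)_∞: sgn(149703554)=+, sgn(43043)=+, so +1.
(a,b)_7: α=1, u≡1; β=1, v≡5 (mod 7); (1|7)=+1, (5|7)=-1; sign (−1)^1·+1^1·-1^1 = +1.
(a,b)_11: α=1, u≡4; β=5, v≡10 (mod 11); (4|11)=+1, (10|11)=-1; sign (−1)^1·+1^5·-1^1 = +1.
(a,b)_3: α=2, u≡2; β=4, v≡2 (mod 3); (2|3)=-1, (2|3)=-1; sign (−1)^0·-1^4·-1^2 = +1.
(a,b)_2: α=-1, β=-2; u≡1, v≡3 (mod 8); ε(u)ε(v)=0·1, αω(v)=-1·1, βω(u)=-2·0; sum ≡ 1  ⇒  -1.
(a,b)_43: α=1, u≡22; β=3, v≡5 (mod 43); (22|43)=-1, (5|43)=-1; sign (−1)^1·-1^3·-1^1 = -1.
(a,b)_47: α=1, u≡13; β=2, v≡35 (mod 47); (13|47)=-1, (35|47)=-1; sign (−1)^0·-1^2·-1^1 = -1.
Ram(149703554, 43043) = {2, 13, 43, 47}; no ℚ_2-point on the conic.

[2, 13, 43, 47]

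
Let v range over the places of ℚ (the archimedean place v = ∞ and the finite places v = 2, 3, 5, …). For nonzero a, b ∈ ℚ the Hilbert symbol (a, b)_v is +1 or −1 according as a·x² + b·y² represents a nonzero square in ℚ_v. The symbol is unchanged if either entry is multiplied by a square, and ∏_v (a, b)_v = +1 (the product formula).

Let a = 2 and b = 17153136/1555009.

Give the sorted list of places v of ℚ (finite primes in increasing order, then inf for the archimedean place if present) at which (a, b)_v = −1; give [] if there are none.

[11, 13]

(a, b) ≡ (2, 2431) mod (ℚ^×)²; places V = {2, 3, 7, 11, 13, 17, 29, 43, ∞}.
(a,b)_7: α=0, u≡2; β=2, v≡1 (mod 7); (2|7)=+1, (1|7)=+1; sign (−1)^0·+1^2·+1^0 = +1.
(a,b)_11: α=0, u≡2; β=1, v≡1 (mod 11); (2|11)=-1, (1|11)=+1; sign (−1)^0·-1^1·+1^0 = -1.
(a,b)_43: α=0, u≡2; β=-2, v≡11 (mod 43); (2|43)=-1, (11|43)=+1; sign (−1)^0·-1^-2·+1^0 = +1.
(a,b)_13: α=0, u≡2; β=1, v≡11 (mod 13); (2|13)=-1, (11|13)=-1; sign (−1)^0·-1^1·-1^0 = -1.
(a,b)_17: α=0, u≡2; β=1, v≡12 (mod 17); (2|17)=+1, (12|17)=-1; sign (−1)^0·+1^1·-1^0 = +1.
(a,b)_2: α=1, β=4; u≡1, v≡7 (mod 8); ε(u)ε(v)=0·1, αω(v)=1·0, βω(u)=4·0; sum ≡ 0  ⇒  +1.
(a,b)_∞: sgn(2)=+, sgn(2431)=+, so +1.
(a,b)_3: α=0, u≡2; β=2, v≡1 (mod 3); (2|3)=-1, (1|3)=+1; sign (−1)^0·-1^2·+1^0 = +1.
(a,b)_29: α=0, u≡2; β=-2, v≡23 (mod 29); (2|29)=-1, (23|29)=+1; sign (−1)^0·-1^-2·+1^0 = +1.
(2, 2431 / ℚ) ramifies at {11, 13}: a division algebra.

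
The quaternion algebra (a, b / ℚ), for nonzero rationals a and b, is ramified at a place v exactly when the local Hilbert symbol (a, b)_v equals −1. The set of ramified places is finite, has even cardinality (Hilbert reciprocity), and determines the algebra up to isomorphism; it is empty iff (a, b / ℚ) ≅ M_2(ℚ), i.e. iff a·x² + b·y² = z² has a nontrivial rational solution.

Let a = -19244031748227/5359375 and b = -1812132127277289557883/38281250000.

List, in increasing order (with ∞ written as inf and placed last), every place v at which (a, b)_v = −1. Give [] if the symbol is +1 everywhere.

[3, 7, 11, 13, 29, inf]

Mod squares: a ≡ -29029, b ≡ -15. Check v ∈ {∞, 2, 3, 5, 7, 11, 13, 29}.
v=29: a=29^5·(≡14), b=29^8·(≡11) mod 29; (14|29)=-1, (11|29)=-1; (−1)^{5·8·14}·(-1)^8·(-1)^5 = -1.
v=∞: -29029 < 0 and -15 < 0  ⇒  (a,b)_∞ = -1.
v=11: a=11^1·(≡1), b=11^2·(≡6) mod 11; (1|11)=+1, (6|11)=-1; (−1)^{1·2·5}·(+1)^2·(-1)^1 = -1.
v=2: v_2(a)=0, v_2(b)=-4; units ≡ 3, 1 (mod 8); ε·ε+αω+βω = 1·0+0·0+-4·1 ≡ 0  ⇒  (a,b)_2 = +1.
v=5: a=5^-6·(≡1), b=5^-11·(≡3) mod 5; (1|5)=+1, (3|5)=-1; (−1)^{-6·-11·2}·(+1)^-11·(-1)^-6 = +1.
v=3: a=3^8·(≡2), b=3^11·(≡1) mod 3; (2|3)=-1, (1|3)=+1; (−1)^{8·11·1}·(-1)^11·(+1)^8 = -1.
v=7: a=7^-3·(≡1), b=7^-2·(≡3) mod 7; (1|7)=+1, (3|7)=-1; (−1)^{-3·-2·3}·(+1)^-2·(-1)^-3 = -1.
v=13: a=13^1·(≡4), b=13^2·(≡11) mod 13; (4|13)=+1, (11|13)=-1; (−1)^{1·2·6}·(+1)^2·(-1)^1 = -1.
Ram(-29029, -15) = {3, 7, 11, 13, 29, ∞}; no ℚ_3-point on the conic.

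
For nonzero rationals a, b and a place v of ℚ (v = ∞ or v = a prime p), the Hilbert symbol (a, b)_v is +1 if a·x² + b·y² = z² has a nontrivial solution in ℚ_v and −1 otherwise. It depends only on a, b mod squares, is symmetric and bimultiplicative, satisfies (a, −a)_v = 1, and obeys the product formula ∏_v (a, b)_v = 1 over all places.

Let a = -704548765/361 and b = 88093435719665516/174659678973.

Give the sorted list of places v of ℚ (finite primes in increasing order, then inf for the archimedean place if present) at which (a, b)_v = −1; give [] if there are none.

Mod squares: a ≡ -2437885, b ≡ 253487. Check v ∈ {∞, 2, 3, 5, 7, 13, 17, 19, 23, 29, 31, 37, 41, 43, 53}.
v=3: a=3^0·(≡2), b=3^-14·(≡2) mod 3; (2|3)=-1, (2|3)=-1; (−1)^{0·-14·1}·(-1)^-14·(-1)^0 = +1.
v=∞: -2437885 < 0 and 253487 > 0  ⇒  (a,b)_∞ = +1.
v=13: a=13^0·(≡8), b=13^-1·(≡4) mod 13; (8|13)=-1, (4|13)=+1; (−1)^{0·-1·6}·(-1)^-1·(+1)^0 = -1.
v=37: a=37^0·(≡35), b=37^1·(≡17) mod 37; (35|37)=-1, (17|37)=-1; (−1)^{0·1·18}·(-1)^1·(-1)^0 = -1.
v=5: a=5^1·(≡2), b=5^0·(≡2) mod 5; (2|5)=-1, (2|5)=-1; (−1)^{1·0·2}·(-1)^0·(-1)^1 = -1.
v=7: a=7^0·(≡6), b=7^4·(≡6) mod 7; (6|7)=-1, (6|7)=-1; (−1)^{0·4·3}·(-1)^4·(-1)^0 = +1.
v=19: a=19^-2·(≡1), b=19^0·(≡15) mod 19; (1|19)=+1, (15|19)=-1; (−1)^{-2·0·9}·(+1)^0·(-1)^-2 = +1.
v=41: a=41^0·(≡37), b=41^2·(≡9) mod 41; (37|41)=+1, (9|41)=+1; (−1)^{0·2·20}·(+1)^2·(+1)^0 = +1.
v=43: a=43^1·(≡30), b=43^0·(≡33) mod 43; (30|43)=-1, (33|43)=-1; (−1)^{1·0·21}·(-1)^0·(-1)^1 = -1.
v=2: v_2(a)=0, v_2(b)=2; units ≡ 3, 7 (mod 8); ε·ε+αω+βω = 1·1+0·0+2·1 ≡ 1  ⇒  (a,b)_2 = -1.
v=17: a=17^3·(≡6), b=17^1·(≡15) mod 17; (6|17)=-1, (15|17)=+1; (−1)^{3·1·8}·(-1)^1·(+1)^3 = -1.
v=23: a=23^1·(≡4), b=23^4·(≡3) mod 23; (4|23)=+1, (3|23)=+1; (−1)^{1·4·11}·(+1)^4·(+1)^1 = +1.
v=31: a=31^0·(≡24), b=31^1·(≡21) mod 31; (24|31)=-1, (21|31)=-1; (−1)^{0·1·15}·(-1)^1·(-1)^0 = -1.
v=29: a=29^1·(≡4), b=29^0·(≡19) mod 29; (4|29)=+1, (19|29)=-1; (−1)^{1·0·14}·(+1)^0·(-1)^1 = -1.
v=53: a=53^0·(≡42), b=53^-2·(≡34) mod 53; (42|53)=+1, (34|53)=-1; (−1)^{0·-2·26}·(+1)^-2·(-1)^0 = +1.
(-2437885, 253487 / ℚ) ramifies at {2, 5, 13, 17, 29, 31, 37, 43}: a division algebra.

[2, 5, 13, 17, 29, 31, 37, 43]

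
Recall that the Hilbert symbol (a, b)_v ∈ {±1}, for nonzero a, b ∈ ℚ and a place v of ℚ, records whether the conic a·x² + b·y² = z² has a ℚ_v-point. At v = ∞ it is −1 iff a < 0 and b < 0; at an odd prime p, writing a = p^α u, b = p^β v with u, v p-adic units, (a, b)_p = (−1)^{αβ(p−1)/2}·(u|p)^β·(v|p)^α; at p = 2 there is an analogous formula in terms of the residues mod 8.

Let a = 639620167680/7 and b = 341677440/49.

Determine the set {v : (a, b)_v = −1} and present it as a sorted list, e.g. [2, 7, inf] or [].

(a, b) ≡ (210, 390) mod (ℚ^×)²; places V = {2, 3, 5, 7, 13, ∞}.
(a,b)_13: α=4, u≡2; β=3, v≡4 (mod 13); (2|13)=-1, (4|13)=+1; sign (−1)^0·-1^3·+1^4 = -1.
(a,b)_3: α=7, u≡1; β=5, v≡1 (mod 3); (1|3)=+1, (1|3)=+1; sign (−1)^1·+1^5·+1^7 = -1.
(a,b)_7: α=-1, u≡4; β=-2, v≡6 (mod 7); (4|7)=+1, (6|7)=-1; sign (−1)^0·+1^-2·-1^-1 = -1.
(a,b)_2: α=11, β=7; u≡1, v≡3 (mod 8); ε(u)ε(v)=0·1, αω(v)=11·1, βω(u)=7·0; sum ≡ 1  ⇒  -1.
(a,b)_5: α=1, u≡3; β=1, v≡2 (mod 5); (3|5)=-1, (2|5)=-1; sign (−1)^0·-1^1·-1^1 = +1.
(a,b)_∞: sgn(210)=+, sgn(390)=+, so +1.
|Ram(210, 390)| = 4, even; anisotropic at {2, 3, 7, 13}.

[2, 3, 7, 13]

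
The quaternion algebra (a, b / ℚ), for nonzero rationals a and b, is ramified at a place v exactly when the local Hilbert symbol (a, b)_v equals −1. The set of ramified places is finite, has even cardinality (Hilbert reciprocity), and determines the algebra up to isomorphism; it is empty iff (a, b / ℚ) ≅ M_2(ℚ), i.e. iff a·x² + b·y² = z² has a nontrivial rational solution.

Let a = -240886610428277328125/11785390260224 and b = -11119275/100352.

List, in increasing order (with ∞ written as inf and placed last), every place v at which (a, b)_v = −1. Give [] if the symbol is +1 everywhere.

Mod squares: a ≡ -406, b ≡ -38. Check v ∈ {∞, 2, 3, 5, 7, 13, 17, 19, 29}.
v=5: a=5^6·(≡4), b=5^2·(≡2) mod 5; (4|5)=+1, (2|5)=-1; (−1)^{6·2·2}·(+1)^2·(-1)^6 = +1.
v=7: a=7^-3·(≡3), b=7^-2·(≡2) mod 7; (3|7)=-1, (2|7)=+1; (−1)^{-3·-2·3}·(-1)^-2·(+1)^-3 = +1.
v=19: a=19^4·(≡3), b=19^1·(≡1) mod 19; (3|19)=-1, (1|19)=+1; (−1)^{4·1·9}·(-1)^1·(+1)^4 = -1.
v=3: a=3^0·(≡2), b=3^4·(≡1) mod 3; (2|3)=-1, (1|3)=+1; (−1)^{0·4·1}·(-1)^4·(+1)^0 = +1.
v=29: a=29^1·(≡17), b=29^0·(≡9) mod 29; (17|29)=-1, (9|29)=+1; (−1)^{1·0·14}·(-1)^0·(+1)^1 = +1.
v=2: v_2(a)=-35, v_2(b)=-11; units ≡ 5, 5 (mod 8); ε·ε+αω+βω = 0·0+-35·1+-11·1 ≡ 0  ⇒  (a,b)_2 = +1.
v=∞: -406 < 0 and -38 < 0  ⇒  (a,b)_∞ = -1.
v=13: a=13^2·(≡3), b=13^0·(≡3) mod 13; (3|13)=+1, (3|13)=+1; (−1)^{2·0·6}·(+1)^0·(+1)^2 = +1.
v=17: a=17^6·(≡16), b=17^2·(≡13) mod 17; (16|17)=+1, (13|17)=+1; (−1)^{6·2·8}·(+1)^2·(+1)^6 = +1.
(-406, -38 / ℚ) ramifies at {19, ∞}: a division algebra.

[19, inf]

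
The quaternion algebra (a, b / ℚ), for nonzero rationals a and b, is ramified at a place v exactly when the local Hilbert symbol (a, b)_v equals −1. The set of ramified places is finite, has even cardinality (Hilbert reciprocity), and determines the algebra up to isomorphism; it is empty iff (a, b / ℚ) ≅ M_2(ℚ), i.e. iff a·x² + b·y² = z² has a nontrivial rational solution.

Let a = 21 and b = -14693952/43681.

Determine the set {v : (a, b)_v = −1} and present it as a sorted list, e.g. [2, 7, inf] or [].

(a, b) ≡ (21, -273) mod (ℚ^×)²; places V = {2, 3, 7, 11, 13, 19, 29, ∞}.
(a,b)_13: α=0, u≡8; β=1, v≡7 (mod 13); (8|13)=-1, (7|13)=-1; sign (−1)^0·-1^1·-1^0 = -1.
(a,b)_11: α=0, u≡10; β=-2, v≡10 (mod 11); (10|11)=-1, (10|11)=-1; sign (−1)^0·-1^-2·-1^0 = +1.
(a,b)_29: α=0, u≡21; β=2, v≡27 (mod 29); (21|29)=-1, (27|29)=-1; sign (−1)^0·-1^2·-1^0 = +1.
(a,b)_19: α=0, u≡2; β=-2, v≡3 (mod 19); (2|19)=-1, (3|19)=-1; sign (−1)^0·-1^-2·-1^0 = +1.
(a,b)_∞: sgn(21)=+, sgn(-273)=−, so +1.
(a,b)_2: α=0, β=6; u≡5, v≡7 (mod 8); ε(u)ε(v)=0·1, αω(v)=0·0, βω(u)=6·1; sum ≡ 0  ⇒  +1.
(a,b)_3: α=1, u≡1; β=1, v≡2 (mod 3); (1|3)=+1, (2|3)=-1; sign (−1)^1·+1^1·-1^1 = +1.
(a,b)_7: α=1, u≡3; β=1, v≡3 (mod 7); (3|7)=-1, (3|7)=-1; sign (−1)^1·-1^1·-1^1 = -1.
(21, -273 / ℚ) ramifies at {7, 13}: a division algebra.

[7, 13]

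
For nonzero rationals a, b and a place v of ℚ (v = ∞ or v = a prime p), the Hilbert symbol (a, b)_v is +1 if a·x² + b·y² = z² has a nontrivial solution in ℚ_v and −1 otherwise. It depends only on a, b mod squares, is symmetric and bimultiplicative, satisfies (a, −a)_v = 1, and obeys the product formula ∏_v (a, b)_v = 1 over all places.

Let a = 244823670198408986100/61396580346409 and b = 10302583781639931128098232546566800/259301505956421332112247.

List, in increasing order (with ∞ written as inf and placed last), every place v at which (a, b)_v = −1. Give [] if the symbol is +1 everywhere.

[3, 7, 13, 17]

Mod squares: a ≡ 741, b ≡ 119. Check v ∈ {∞, 2, 3, 5, 7, 11, 13, 17, 19, 29}.
v=17: a=17^2·(≡3), b=17^3·(≡14) mod 17; (3|17)=-1, (14|17)=-1; (−1)^{2·3·8}·(-1)^3·(-1)^2 = -1.
v=19: a=19^3·(≡1), b=19^6·(≡4) mod 19; (1|19)=+1, (4|19)=+1; (−1)^{3·6·9}·(+1)^6·(+1)^3 = +1.
v=29: a=29^-4·(≡1), b=29^-6·(≡2) mod 29; (1|29)=+1, (2|29)=-1; (−1)^{-4·-6·14}·(+1)^-6·(-1)^-4 = +1.
v=∞: 741 > 0 and 119 > 0  ⇒  (a,b)_∞ = +1.
v=11: a=11^-6·(≡5), b=11^-10·(≡5) mod 11; (5|11)=+1, (5|11)=+1; (−1)^{-6·-10·5}·(+1)^-10·(+1)^-6 = +1.
v=5: a=5^2·(≡1), b=5^2·(≡1) mod 5; (1|5)=+1, (1|5)=+1; (−1)^{2·2·2}·(+1)^2·(+1)^2 = +1.
v=2: v_2(a)=2, v_2(b)=4; units ≡ 5, 7 (mod 8); ε·ε+αω+βω = 0·1+2·0+4·1 ≡ 0  ⇒  (a,b)_2 = +1.
v=7: a=7^-2·(≡3), b=7^-5·(≡3) mod 7; (3|7)=-1, (3|7)=-1; (−1)^{-2·-5·3}·(-1)^-5·(-1)^-2 = -1.
v=13: a=13^7·(≡11), b=13^12·(≡2) mod 13; (11|13)=-1, (2|13)=-1; (−1)^{7·12·6}·(-1)^12·(-1)^7 = -1.
v=3: a=3^9·(≡1), b=3^14·(≡2) mod 3; (1|3)=+1, (2|3)=-1; (−1)^{9·14·1}·(+1)^14·(-1)^9 = -1.
Ram(741, 119) = {3, 7, 13, 17}; no ℚ_3-point on the conic.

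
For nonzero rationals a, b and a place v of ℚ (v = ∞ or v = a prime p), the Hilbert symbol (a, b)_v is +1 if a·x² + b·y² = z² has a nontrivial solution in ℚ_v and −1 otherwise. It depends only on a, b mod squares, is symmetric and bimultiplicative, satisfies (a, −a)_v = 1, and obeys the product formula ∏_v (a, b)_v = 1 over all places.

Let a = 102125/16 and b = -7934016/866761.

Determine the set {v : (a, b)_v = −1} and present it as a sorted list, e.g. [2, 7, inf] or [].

[3, 43]

Mod squares: a ≡ 4085, b ≡ -129. Check v ∈ {∞, 2, 3, 5, 7, 19, 31, 43}.
v=31: a=31^0·(≡22), b=31^2·(≡21) mod 31; (22|31)=-1, (21|31)=-1; (−1)^{0·2·15}·(-1)^2·(-1)^0 = +1.
v=5: a=5^3·(≡2), b=5^0·(≡4) mod 5; (2|5)=-1, (4|5)=+1; (−1)^{3·0·2}·(-1)^0·(+1)^3 = +1.
v=7: a=7^0·(≡1), b=7^-4·(≡2) mod 7; (1|7)=+1, (2|7)=+1; (−1)^{0·-4·3}·(+1)^-4·(+1)^0 = +1.
v=3: a=3^0·(≡2), b=3^1·(≡2) mod 3; (2|3)=-1, (2|3)=-1; (−1)^{0·1·1}·(-1)^1·(-1)^0 = -1.
v=19: a=19^1·(≡7), b=19^-2·(≡6) mod 19; (7|19)=+1, (6|19)=+1; (−1)^{1·-2·9}·(+1)^-2·(+1)^1 = +1.
v=2: v_2(a)=-4, v_2(b)=6; units ≡ 5, 7 (mod 8); ε·ε+αω+βω = 0·1+-4·0+6·1 ≡ 0  ⇒  (a,b)_2 = +1.
v=∞: 4085 > 0 and -129 < 0  ⇒  (a,b)_∞ = +1.
v=43: a=43^1·(≡6), b=43^1·(≡13) mod 43; (6|43)=+1, (13|43)=+1; (−1)^{1·1·21}·(+1)^1·(+1)^1 = -1.
Ram(4085, -129) = {3, 43}; no ℚ_3-point on the conic.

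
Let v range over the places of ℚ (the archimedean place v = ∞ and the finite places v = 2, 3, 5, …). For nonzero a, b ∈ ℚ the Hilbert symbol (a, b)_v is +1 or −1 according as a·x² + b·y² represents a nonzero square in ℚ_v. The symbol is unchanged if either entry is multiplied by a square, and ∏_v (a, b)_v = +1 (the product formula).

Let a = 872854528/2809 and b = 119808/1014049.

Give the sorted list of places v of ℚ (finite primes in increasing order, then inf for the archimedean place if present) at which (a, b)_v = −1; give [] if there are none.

[7, 19]

Mod squares: a ≡ 852397, b ≡ 13. Check v ∈ {∞, 2, 3, 7, 13, 17, 19, 29, 53}.
v=2: v_2(a)=10, v_2(b)=10; units ≡ 5, 5 (mod 8); ε·ε+αω+βω = 0·0+10·1+10·1 ≡ 0  ⇒  (a,b)_2 = +1.
v=3: a=3^0·(≡1), b=3^2·(≡1) mod 3; (1|3)=+1, (1|3)=+1; (−1)^{0·2·1}·(+1)^2·(+1)^0 = +1.
v=17: a=17^1·(≡8), b=17^0·(≡8) mod 17; (8|17)=+1, (8|17)=+1; (−1)^{1·0·8}·(+1)^0·(+1)^1 = +1.
v=53: a=53^-2·(≡19), b=53^-2·(≡29) mod 53; (19|53)=-1, (29|53)=+1; (−1)^{-2·-2·26}·(-1)^-2·(+1)^-2 = +1.
v=∞: 852397 > 0 and 13 > 0  ⇒  (a,b)_∞ = +1.
v=19: a=19^1·(≡9), b=19^-2·(≡2) mod 19; (9|19)=+1, (2|19)=-1; (−1)^{1·-2·9}·(+1)^-2·(-1)^1 = -1.
v=13: a=13^1·(≡9), b=13^1·(≡9) mod 13; (9|13)=+1, (9|13)=+1; (−1)^{1·1·6}·(+1)^1·(+1)^1 = +1.
v=29: a=29^1·(≡22), b=29^0·(≡16) mod 29; (22|29)=+1, (16|29)=+1; (−1)^{1·0·14}·(+1)^0·(+1)^1 = +1.
v=7: a=7^1·(≡6), b=7^0·(≡3) mod 7; (6|7)=-1, (3|7)=-1; (−1)^{1·0·3}·(-1)^0·(-1)^1 = -1.
Ram(852397, 13) = {7, 19}; no ℚ_7-point on the conic.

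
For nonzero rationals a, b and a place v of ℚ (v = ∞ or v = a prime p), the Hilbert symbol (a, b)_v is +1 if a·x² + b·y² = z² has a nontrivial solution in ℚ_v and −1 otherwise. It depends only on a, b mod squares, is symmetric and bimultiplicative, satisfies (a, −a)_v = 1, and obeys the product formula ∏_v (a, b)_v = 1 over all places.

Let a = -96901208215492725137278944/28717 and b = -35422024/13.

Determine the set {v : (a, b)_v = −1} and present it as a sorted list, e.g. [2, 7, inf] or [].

(a, b) ≡ (-29493958, -951418) mod (ℚ^×)²; places V = {2, 3, 11, 13, 23, 31, 37, 41, 43, 47, ∞}.
(a,b)_3: α=4, u≡2; β=0, v≡2 (mod 3); (2|3)=-1, (2|3)=-1; sign (−1)^0·-1^0·-1^4 = +1.
(a,b)_37: α=3, u≡8; β=1, v≡16 (mod 37); (8|37)=-1, (16|37)=+1; sign (−1)^0·-1^1·+1^3 = -1.
(a,b)_2: α=5, β=3; u≡5, v≡3 (mod 8); ε(u)ε(v)=0·1, αω(v)=5·1, βω(u)=3·1; sum ≡ 0  ⇒  +1.
(a,b)_13: α=-1, u≡5; β=-1, v≡12 (mod 13); (5|13)=-1, (12|13)=+1; sign (−1)^0·-1^-1·+1^-1 = -1.
(a,b)_∞: sgn(-29493958)=−, sgn(-951418)=−, so -1.
(a,b)_11: α=4, u≡3; β=2, v≡5 (mod 11); (3|11)=+1, (5|11)=+1; sign (−1)^0·+1^2·+1^4 = +1.
(a,b)_31: α=1, u≡21; β=0, v≡24 (mod 31); (21|31)=-1, (24|31)=-1; sign (−1)^0·-1^0·-1^1 = -1.
(a,b)_41: α=2, u≡34; β=0, v≡29 (mod 41); (34|41)=-1, (29|41)=-1; sign (−1)^0·-1^0·-1^2 = +1.
(a,b)_47: α=-2, u≡40; β=0, v≡25 (mod 47); (40|47)=-1, (25|47)=+1; sign (−1)^0·-1^0·+1^-2 = +1.
(a,b)_43: α=3, u≡27; β=1, v≡2 (mod 43); (27|43)=-1, (2|43)=-1; sign (−1)^1·-1^1·-1^3 = -1.
(a,b)_23: α=3, u≡15; β=1, v≡10 (mod 23); (15|23)=-1, (10|23)=-1; sign (−1)^1·-1^1·-1^3 = -1.
(-29493958, -951418 / ℚ) ramifies at {13, 23, 31, 37, 43, ∞}: a division algebra.

[13, 23, 31, 37, 43, inf]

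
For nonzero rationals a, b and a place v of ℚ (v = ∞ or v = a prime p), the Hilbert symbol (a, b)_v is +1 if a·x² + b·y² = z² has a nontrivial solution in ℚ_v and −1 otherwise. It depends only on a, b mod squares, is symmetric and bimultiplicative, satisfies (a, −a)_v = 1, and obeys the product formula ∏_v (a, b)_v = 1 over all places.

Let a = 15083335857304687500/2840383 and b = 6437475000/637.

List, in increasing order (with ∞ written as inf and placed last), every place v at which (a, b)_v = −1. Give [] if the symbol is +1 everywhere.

(a, b) ≡ (1309, 1430) mod (ℚ^×)²; places V = {2, 3, 5, 7, 11, 13, 17, ∞}.
(a,b)_2: α=2, β=3; u≡5, v≡3 (mod 8); ε(u)ε(v)=0·1, αω(v)=2·1, βω(u)=3·1; sum ≡ 1  ⇒  -1.
(a,b)_5: α=10, u≡1; β=5, v≡1 (mod 5); (1|5)=+1, (1|5)=+1; sign (−1)^0·+1^5·+1^10 = +1.
(a,b)_11: α=3, u≡4; β=1, v≡3 (mod 11); (4|11)=+1, (3|11)=+1; sign (−1)^1·+1^1·+1^3 = -1.
(a,b)_17: α=3, u≡2; β=2, v≡13 (mod 17); (2|17)=+1, (13|17)=+1; sign (−1)^0·+1^2·+1^3 = +1.
(a,b)_∞: sgn(1309)=+, sgn(1430)=+, so +1.
(a,b)_3: α=10, u≡1; β=4, v≡2 (mod 3); (1|3)=+1, (2|3)=-1; sign (−1)^0·+1^4·-1^10 = +1.
(a,b)_7: α=-5, u≡3; β=-2, v≡2 (mod 7); (3|7)=-1, (2|7)=+1; sign (−1)^0·-1^-2·+1^-5 = +1.
(a,b)_13: α=-2, u≡9; β=-1, v≡6 (mod 13); (9|13)=+1, (6|13)=-1; sign (−1)^0·+1^-1·-1^-2 = +1.
|Ram(1309, 1430)| = 2, even; anisotropic at {2, 11}.

[2, 11]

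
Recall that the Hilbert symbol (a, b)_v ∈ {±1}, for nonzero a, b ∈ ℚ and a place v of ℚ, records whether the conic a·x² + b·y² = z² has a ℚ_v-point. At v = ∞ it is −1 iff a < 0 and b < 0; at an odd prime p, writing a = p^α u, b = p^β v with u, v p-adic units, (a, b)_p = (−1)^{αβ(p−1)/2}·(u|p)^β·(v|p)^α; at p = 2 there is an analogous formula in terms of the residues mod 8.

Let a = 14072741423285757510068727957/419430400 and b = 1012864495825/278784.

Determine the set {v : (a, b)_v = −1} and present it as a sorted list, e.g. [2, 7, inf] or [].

[7, 23]

Mod squares: a ≡ 2093, b ≡ 60697. Check v ∈ {∞, 2, 3, 5, 7, 11, 13, 19, 23, 29, 43}.
v=3: a=3^2·(≡2), b=3^-2·(≡1) mod 3; (2|3)=-1, (1|3)=+1; (−1)^{2·-2·1}·(-1)^-2·(+1)^2 = +1.
v=∞: 2093 > 0 and 60697 > 0  ⇒  (a,b)_∞ = +1.
v=13: a=13^7·(≡5), b=13^1·(≡8) mod 13; (5|13)=-1, (8|13)=-1; (−1)^{7·1·6}·(-1)^1·(-1)^7 = +1.
v=43: a=43^4·(≡27), b=43^2·(≡35) mod 43; (27|43)=-1, (35|43)=+1; (−1)^{4·2·21}·(-1)^2·(+1)^4 = +1.
v=5: a=5^-2·(≡2), b=5^2·(≡2) mod 5; (2|5)=-1, (2|5)=-1; (−1)^{-2·2·2}·(-1)^2·(-1)^-2 = +1.
v=29: a=29^4·(≡13), b=29^1·(≡28) mod 29; (13|29)=+1, (28|29)=+1; (−1)^{4·1·14}·(+1)^1·(+1)^4 = +1.
v=23: a=23^3·(≡22), b=23^1·(≡20) mod 23; (22|23)=-1, (20|23)=-1; (−1)^{3·1·11}·(-1)^1·(-1)^3 = -1.
v=7: a=7^1·(≡6), b=7^1·(≡5) mod 7; (6|7)=-1, (5|7)=-1; (−1)^{1·1·3}·(-1)^1·(-1)^1 = -1.
v=19: a=19^0·(≡15), b=19^2·(≡1) mod 19; (15|19)=-1, (1|19)=+1; (−1)^{0·2·9}·(-1)^2·(+1)^0 = +1.
v=11: a=11^2·(≡9), b=11^-2·(≡10) mod 11; (9|11)=+1, (10|11)=-1; (−1)^{2·-2·5}·(+1)^-2·(-1)^2 = +1.
v=2: v_2(a)=-24, v_2(b)=-8; units ≡ 5, 1 (mod 8); ε·ε+αω+βω = 0·0+-24·0+-8·1 ≡ 0  ⇒  (a,b)_2 = +1.
(2093, 60697 / ℚ) ramifies at {7, 23}: a division algebra.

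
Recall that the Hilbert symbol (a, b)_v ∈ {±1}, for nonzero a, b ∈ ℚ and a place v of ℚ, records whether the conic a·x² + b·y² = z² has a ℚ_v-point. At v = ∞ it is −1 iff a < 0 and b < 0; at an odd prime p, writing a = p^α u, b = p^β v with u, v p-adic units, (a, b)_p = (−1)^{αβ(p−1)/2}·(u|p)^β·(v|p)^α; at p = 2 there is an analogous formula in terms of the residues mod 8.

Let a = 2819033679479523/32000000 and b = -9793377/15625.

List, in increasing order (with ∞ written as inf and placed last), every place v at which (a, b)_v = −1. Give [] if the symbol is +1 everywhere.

[2, 19]

(a, b) ≡ (1254, -17) mod (ℚ^×)²; places V = {2, 3, 5, 11, 17, 19, 23, 29, ∞}.
(a,b)_2: α=-11, β=0; u≡3, v≡7 (mod 8); ε(u)ε(v)=1·1, αω(v)=-11·0, βω(u)=0·1; sum ≡ 1  ⇒  -1.
(a,b)_19: α=1, u≡4; β=0, v≡3 (mod 19); (4|19)=+1, (3|19)=-1; sign (−1)^0·+1^0·-1^1 = -1.
(a,b)_∞: sgn(1254)=+, sgn(-17)=−, so +1.
(a,b)_11: α=3, u≡9; β=2, v≡9 (mod 11); (9|11)=+1, (9|11)=+1; sign (−1)^0·+1^2·+1^3 = +1.
(a,b)_29: α=2, u≡28; β=0, v≡8 (mod 29); (28|29)=+1, (8|29)=-1; sign (−1)^0·+1^0·-1^2 = +1.
(a,b)_23: α=2, u≡8; β=2, v≡6 (mod 23); (8|23)=+1, (6|23)=+1; sign (−1)^0·+1^2·+1^2 = +1.
(a,b)_5: α=-6, u≡1; β=-6, v≡3 (mod 5); (1|5)=+1, (3|5)=-1; sign (−1)^0·+1^-6·-1^-6 = +1.
(a,b)_3: α=1, u≡1; β=2, v≡1 (mod 3); (1|3)=+1, (1|3)=+1; sign (−1)^0·+1^2·+1^1 = +1.
(a,b)_17: α=4, u≡13; β=1, v≡16 (mod 17); (13|17)=+1, (16|17)=+1; sign (−1)^0·+1^1·+1^4 = +1.
(1254, -17 / ℚ) ramifies at {2, 19}: a division algebra.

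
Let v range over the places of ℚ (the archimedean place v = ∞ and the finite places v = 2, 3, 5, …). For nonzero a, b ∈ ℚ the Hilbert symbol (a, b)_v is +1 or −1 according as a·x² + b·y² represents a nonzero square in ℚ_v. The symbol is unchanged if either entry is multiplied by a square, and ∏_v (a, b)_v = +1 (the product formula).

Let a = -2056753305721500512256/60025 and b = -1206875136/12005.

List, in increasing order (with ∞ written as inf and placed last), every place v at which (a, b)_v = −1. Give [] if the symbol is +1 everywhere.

(a, b) ≡ (-2139, -5892945) mod (ℚ^×)²; places V = {2, 3, 5, 7, 13, 19, 23, 29, 31, ∞}.
(a,b)_∞: sgn(-2139)=−, sgn(-5892945)=−, so -1.
(a,b)_29: α=2, u≡9; β=1, v≡21 (mod 29); (9|29)=+1, (21|29)=-1; sign (−1)^0·+1^1·-1^2 = +1.
(a,b)_7: α=-4, u≡6; β=-4, v≡6 (mod 7); (6|7)=-1, (6|7)=-1; sign (−1)^0·-1^-4·-1^-4 = +1.
(a,b)_5: α=-2, u≡4; β=-1, v≡4 (mod 5); (4|5)=+1, (4|5)=+1; sign (−1)^0·+1^-1·+1^-2 = +1.
(a,b)_13: α=2, u≡11; β=0, v≡11 (mod 13); (11|13)=-1, (11|13)=-1; sign (−1)^0·-1^0·-1^2 = +1.
(a,b)_23: α=3, u≡17; β=1, v≡11 (mod 23); (17|23)=-1, (11|23)=-1; sign (−1)^1·-1^1·-1^3 = -1.
(a,b)_19: α=2, u≡18; β=1, v≡9 (mod 19); (18|19)=-1, (9|19)=+1; sign (−1)^0·-1^1·+1^2 = -1.
(a,b)_31: α=3, u≡24; β=1, v≡10 (mod 31); (24|31)=-1, (10|31)=+1; sign (−1)^1·-1^1·+1^3 = +1.
(a,b)_2: α=12, β=10; u≡5, v≡7 (mod 8); ε(u)ε(v)=0·1, αω(v)=12·0, βω(u)=10·1; sum ≡ 0  ⇒  +1.
(a,b)_3: α=3, u≡1; β=1, v≡1 (mod 3); (1|3)=+1, (1|3)=+1; sign (−1)^1·+1^1·+1^3 = -1.
(-2139, -5892945 / ℚ) ramifies at {3, 19, 23, ∞}: a division algebra.

[3, 19, 23, inf]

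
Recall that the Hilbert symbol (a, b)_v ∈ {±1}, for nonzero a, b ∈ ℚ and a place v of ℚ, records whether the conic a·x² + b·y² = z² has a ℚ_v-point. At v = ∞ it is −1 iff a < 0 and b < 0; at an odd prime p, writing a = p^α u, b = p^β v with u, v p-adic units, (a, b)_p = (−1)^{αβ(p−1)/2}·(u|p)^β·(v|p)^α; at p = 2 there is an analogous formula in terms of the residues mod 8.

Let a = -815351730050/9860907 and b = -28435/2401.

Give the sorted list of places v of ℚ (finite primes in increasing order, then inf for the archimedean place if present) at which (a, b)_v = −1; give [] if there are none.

[2, 3, 47, inf]

Mod squares: a ≡ -6, b ≡ -235. Check v ∈ {∞, 2, 3, 5, 7, 11, 13, 19, 37, 47}.
v=11: a=11^2·(≡3), b=11^2·(≡6) mod 11; (3|11)=+1, (6|11)=-1; (−1)^{2·2·5}·(+1)^2·(-1)^2 = +1.
v=7: a=7^-4·(≡2), b=7^-4·(≡6) mod 7; (2|7)=+1, (6|7)=-1; (−1)^{-4·-4·3}·(+1)^-4·(-1)^-4 = +1.
v=3: a=3^-1·(≡1), b=3^0·(≡2) mod 3; (1|3)=+1, (2|3)=-1; (−1)^{-1·0·1}·(+1)^0·(-1)^-1 = -1.
v=5: a=5^2·(≡4), b=5^1·(≡3) mod 5; (4|5)=+1, (3|5)=-1; (−1)^{2·1·2}·(+1)^1·(-1)^2 = +1.
v=2: v_2(a)=1, v_2(b)=0; units ≡ 5, 5 (mod 8); ε·ε+αω+βω = 0·0+1·1+0·1 ≡ 1  ⇒  (a,b)_2 = -1.
v=19: a=19^2·(≡2), b=19^0·(≡12) mod 19; (2|19)=-1, (12|19)=-1; (−1)^{2·0·9}·(-1)^0·(-1)^2 = +1.
v=47: a=47^2·(≡26), b=47^1·(≡25) mod 47; (26|47)=-1, (25|47)=+1; (−1)^{2·1·23}·(-1)^1·(+1)^2 = -1.
v=37: a=37^-2·(≡8), b=37^0·(≡14) mod 37; (8|37)=-1, (14|37)=-1; (−1)^{-2·0·18}·(-1)^0·(-1)^-2 = +1.
v=∞: -6 < 0 and -235 < 0  ⇒  (a,b)_∞ = -1.
v=13: a=13^2·(≡6), b=13^0·(≡1) mod 13; (6|13)=-1, (1|13)=+1; (−1)^{2·0·6}·(-1)^0·(+1)^2 = +1.
|Ram(-6, -235)| = 4, even; anisotropic at {2, 3, 47, ∞}.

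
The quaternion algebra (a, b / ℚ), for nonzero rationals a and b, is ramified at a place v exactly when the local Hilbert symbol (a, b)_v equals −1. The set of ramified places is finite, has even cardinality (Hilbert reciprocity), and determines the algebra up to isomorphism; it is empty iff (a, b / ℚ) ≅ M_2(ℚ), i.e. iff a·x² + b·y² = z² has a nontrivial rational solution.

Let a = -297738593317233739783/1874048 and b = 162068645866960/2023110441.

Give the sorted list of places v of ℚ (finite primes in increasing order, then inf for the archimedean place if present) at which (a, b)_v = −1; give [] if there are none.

Mod squares: a ≡ -14, b ≡ 418285. Check v ∈ {∞, 2, 3, 5, 7, 11, 17, 19, 29, 37, 43, 47}.
v=5: a=5^0·(≡4), b=5^1·(≡2) mod 5; (4|5)=+1, (2|5)=-1; (−1)^{0·1·2}·(+1)^1·(-1)^0 = +1.
v=17: a=17^2·(≡7), b=17^1·(≡14) mod 17; (7|17)=-1, (14|17)=-1; (−1)^{2·1·8}·(-1)^1·(-1)^2 = -1.
v=19: a=19^2·(≡11), b=19^3·(≡15) mod 19; (11|19)=+1, (15|19)=-1; (−1)^{2·3·9}·(+1)^3·(-1)^2 = +1.
v=11: a=11^-4·(≡6), b=11^-2·(≡7) mod 11; (6|11)=-1, (7|11)=-1; (−1)^{-4·-2·5}·(-1)^-2·(-1)^-4 = +1.
v=47: a=47^0·(≡45), b=47^-2·(≡1) mod 47; (45|47)=-1, (1|47)=+1; (−1)^{0·-2·23}·(-1)^-2·(+1)^0 = +1.
v=29: a=29^0·(≡3), b=29^-2·(≡19) mod 29; (3|29)=-1, (19|29)=-1; (−1)^{0·-2·14}·(-1)^-2·(-1)^0 = +1.
v=3: a=3^0·(≡1), b=3^-2·(≡1) mod 3; (1|3)=+1, (1|3)=+1; (−1)^{0·-2·1}·(+1)^-2·(+1)^0 = +1.
v=∞: -14 < 0 and 418285 > 0  ⇒  (a,b)_∞ = +1.
v=43: a=43^2·(≡22), b=43^0·(≡35) mod 43; (22|43)=-1, (35|43)=+1; (−1)^{2·0·21}·(-1)^0·(+1)^2 = +1.
v=7: a=7^7·(≡5), b=7^3·(≡6) mod 7; (5|7)=-1, (6|7)=-1; (−1)^{7·3·3}·(-1)^3·(-1)^7 = -1.
v=2: v_2(a)=-7, v_2(b)=4; units ≡ 1, 5 (mod 8); ε·ε+αω+βω = 0·0+-7·1+4·0 ≡ 1  ⇒  (a,b)_2 = -1.
v=37: a=37^4·(≡2), b=37^3·(≡14) mod 37; (2|37)=-1, (14|37)=-1; (−1)^{4·3·18}·(-1)^3·(-1)^4 = -1.
Ram(-14, 418285) = {2, 7, 17, 37}; no ℚ_2-point on the conic.

[2, 7, 17, 37]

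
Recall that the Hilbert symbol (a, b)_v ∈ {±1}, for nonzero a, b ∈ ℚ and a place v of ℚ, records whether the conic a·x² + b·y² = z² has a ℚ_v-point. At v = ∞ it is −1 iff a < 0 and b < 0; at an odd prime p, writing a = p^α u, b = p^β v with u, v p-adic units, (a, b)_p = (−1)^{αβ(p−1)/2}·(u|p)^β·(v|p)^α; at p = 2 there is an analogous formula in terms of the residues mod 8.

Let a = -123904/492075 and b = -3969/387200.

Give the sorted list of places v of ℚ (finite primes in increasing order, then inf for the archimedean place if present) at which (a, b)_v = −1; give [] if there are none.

(a, b) ≡ (-3, -2) mod (ℚ^×)²; places V = {2, 3, 5, 7, 11, ∞}.
(a,b)_7: α=0, u≡1; β=2, v≡5 (mod 7); (1|7)=+1, (5|7)=-1; sign (−1)^0·+1^2·-1^0 = +1.
(a,b)_2: α=10, β=-7; u≡5, v≡7 (mod 8); ε(u)ε(v)=0·1, αω(v)=10·0, βω(u)=-7·1; sum ≡ 1  ⇒  -1.
(a,b)_3: α=-9, u≡2; β=4, v≡1 (mod 3); (2|3)=-1, (1|3)=+1; sign (−1)^0·-1^4·+1^-9 = +1.
(a,b)_5: α=-2, u≡2; β=-2, v≡2 (mod 5); (2|5)=-1, (2|5)=-1; sign (−1)^0·-1^-2·-1^-2 = +1.
(a,b)_∞: sgn(-3)=−, sgn(-2)=−, so -1.
(a,b)_11: α=2, u≡10; β=-2, v≡9 (mod 11); (10|11)=-1, (9|11)=+1; sign (−1)^0·-1^-2·+1^2 = +1.
|Ram(-3, -2)| = 2, even; anisotropic at {2, ∞}.

[2, inf]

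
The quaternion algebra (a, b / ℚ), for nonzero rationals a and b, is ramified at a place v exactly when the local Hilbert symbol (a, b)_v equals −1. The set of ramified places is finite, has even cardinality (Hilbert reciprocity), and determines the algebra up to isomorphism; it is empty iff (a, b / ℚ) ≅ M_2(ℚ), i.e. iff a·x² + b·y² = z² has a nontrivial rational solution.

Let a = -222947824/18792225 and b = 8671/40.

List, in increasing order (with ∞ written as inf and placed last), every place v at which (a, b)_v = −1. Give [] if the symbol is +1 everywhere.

(a, b) ≡ (-319, 86710) mod (ℚ^×)²; places V = {2, 3, 5, 11, 13, 17, 19, 23, 29, ∞}.
(a,b)_17: α=-4, u≡9; β=0, v≡3 (mod 17); (9|17)=+1, (3|17)=-1; sign (−1)^0·+1^0·-1^-4 = +1.
(a,b)_2: α=4, β=-3; u≡1, v≡3 (mod 8); ε(u)ε(v)=0·1, αω(v)=4·1, βω(u)=-3·0; sum ≡ 0  ⇒  +1.
(a,b)_5: α=-2, u≡4; β=-1, v≡2 (mod 5); (4|5)=+1, (2|5)=-1; sign (−1)^0·+1^-1·-1^-2 = +1.
(a,b)_29: α=1, u≡2; β=1, v≡14 (mod 29); (2|29)=-1, (14|29)=-1; sign (−1)^0·-1^1·-1^1 = +1.
(a,b)_19: α=2, u≡16; β=0, v≡13 (mod 19); (16|19)=+1, (13|19)=-1; sign (−1)^0·+1^0·-1^2 = +1.
(a,b)_3: α=-2, u≡2; β=0, v≡1 (mod 3); (2|3)=-1, (1|3)=+1; sign (−1)^0·-1^0·+1^-2 = +1.
(a,b)_23: α=0, u≡9; β=1, v≡10 (mod 23); (9|23)=+1, (10|23)=-1; sign (−1)^0·+1^1·-1^0 = +1.
(a,b)_∞: sgn(-319)=−, sgn(86710)=+, so +1.
(a,b)_13: α=0, u≡7; β=1, v≡4 (mod 13); (7|13)=-1, (4|13)=+1; sign (−1)^0·-1^1·+1^0 = -1.
(a,b)_11: α=3, u≡4; β=0, v≡2 (mod 11); (4|11)=+1, (2|11)=-1; sign (−1)^0·+1^0·-1^3 = -1.
(-319, 86710 / ℚ) ramifies at {11, 13}: a division algebra.

[11, 13]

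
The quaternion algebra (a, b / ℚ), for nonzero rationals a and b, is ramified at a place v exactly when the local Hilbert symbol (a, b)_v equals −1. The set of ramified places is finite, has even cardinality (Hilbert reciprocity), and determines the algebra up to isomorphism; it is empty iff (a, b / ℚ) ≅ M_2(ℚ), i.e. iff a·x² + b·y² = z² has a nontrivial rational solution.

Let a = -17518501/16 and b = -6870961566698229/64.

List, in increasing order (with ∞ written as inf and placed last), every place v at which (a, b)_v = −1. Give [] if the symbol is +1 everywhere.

[2, 13, 37, inf]

Mod squares: a ≡ -144781, b ≡ -301. Check v ∈ {∞, 2, 3, 7, 11, 13, 37, 43}.
v=11: a=11^2·(≡9), b=11^2·(≡7) mod 11; (9|11)=+1, (7|11)=-1; (−1)^{2·2·5}·(+1)^2·(-1)^2 = +1.
v=3: a=3^0·(≡2), b=3^2·(≡2) mod 3; (2|3)=-1, (2|3)=-1; (−1)^{0·2·1}·(-1)^2·(-1)^0 = +1.
v=2: v_2(a)=-4, v_2(b)=-6; units ≡ 3, 3 (mod 8); ε·ε+αω+βω = 1·1+-4·1+-6·1 ≡ 1  ⇒  (a,b)_2 = -1.
v=37: a=37^1·(≡1), b=37^2·(≡19) mod 37; (1|37)=+1, (19|37)=-1; (−1)^{1·2·18}·(+1)^2·(-1)^1 = -1.
v=∞: -144781 < 0 and -301 < 0  ⇒  (a,b)_∞ = -1.
v=13: a=13^1·(≡1), b=13^2·(≡8) mod 13; (1|13)=+1, (8|13)=-1; (−1)^{1·2·6}·(+1)^2·(-1)^1 = -1.
v=43: a=43^1·(≡28), b=43^3·(≡14) mod 43; (28|43)=-1, (14|43)=+1; (−1)^{1·3·21}·(-1)^3·(+1)^1 = +1.
v=7: a=7^1·(≡2), b=7^3·(≡5) mod 7; (2|7)=+1, (5|7)=-1; (−1)^{1·3·3}·(+1)^3·(-1)^1 = +1.
|Ram(-144781, -301)| = 4, even; anisotropic at {2, 13, 37, ∞}.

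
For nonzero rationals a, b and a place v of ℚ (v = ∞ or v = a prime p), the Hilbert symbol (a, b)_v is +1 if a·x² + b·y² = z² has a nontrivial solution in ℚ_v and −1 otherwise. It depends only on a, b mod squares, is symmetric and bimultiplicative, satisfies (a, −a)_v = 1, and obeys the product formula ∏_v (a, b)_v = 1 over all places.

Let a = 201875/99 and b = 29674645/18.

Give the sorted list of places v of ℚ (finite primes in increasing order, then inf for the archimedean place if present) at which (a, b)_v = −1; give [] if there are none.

[5, 17]

Mod squares: a ≡ 3553, b ≡ 10010. Check v ∈ {∞, 2, 3, 5, 7, 11, 13, 17, 19}.
v=13: a=13^0·(≡3), b=13^1·(≡12) mod 13; (3|13)=+1, (12|13)=+1; (−1)^{0·1·6}·(+1)^1·(+1)^0 = +1.
v=7: a=7^0·(≡2), b=7^3·(≡4) mod 7; (2|7)=+1, (4|7)=+1; (−1)^{0·3·3}·(+1)^3·(+1)^0 = +1.
v=3: a=3^-2·(≡1), b=3^-2·(≡2) mod 3; (1|3)=+1, (2|3)=-1; (−1)^{-2·-2·1}·(+1)^-2·(-1)^-2 = +1.
v=∞: 3553 > 0 and 10010 > 0  ⇒  (a,b)_∞ = +1.
v=11: a=11^-1·(≡4), b=11^3·(≡6) mod 11; (4|11)=+1, (6|11)=-1; (−1)^{-1·3·5}·(+1)^3·(-1)^-1 = +1.
v=19: a=19^1·(≡1), b=19^0·(≡11) mod 19; (1|19)=+1, (11|19)=+1; (−1)^{1·0·9}·(+1)^0·(+1)^1 = +1.
v=5: a=5^4·(≡2), b=5^1·(≡3) mod 5; (2|5)=-1, (3|5)=-1; (−1)^{4·1·2}·(-1)^1·(-1)^4 = -1.
v=17: a=17^1·(≡14), b=17^0·(≡6) mod 17; (14|17)=-1, (6|17)=-1; (−1)^{1·0·8}·(-1)^0·(-1)^1 = -1.
v=2: v_2(a)=0, v_2(b)=-1; units ≡ 1, 5 (mod 8); ε·ε+αω+βω = 0·0+0·1+-1·0 ≡ 0  ⇒  (a,b)_2 = +1.
(3553, 10010 / ℚ) ramifies at {5, 17}: a division algebra.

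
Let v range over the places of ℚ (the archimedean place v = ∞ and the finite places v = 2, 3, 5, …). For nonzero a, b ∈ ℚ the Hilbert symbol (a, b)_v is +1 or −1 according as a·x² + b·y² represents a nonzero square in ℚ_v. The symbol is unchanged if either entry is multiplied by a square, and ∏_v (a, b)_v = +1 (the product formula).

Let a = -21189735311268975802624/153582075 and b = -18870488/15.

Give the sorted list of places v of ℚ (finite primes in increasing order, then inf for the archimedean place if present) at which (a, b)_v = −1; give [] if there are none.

[2, 3, 5, inf]

Mod squares: a ≡ -3, b ≡ -2730. Check v ∈ {∞, 2, 3, 5, 7, 13, 19, 23, 29, 53}.
v=2: v_2(a)=8, v_2(b)=3; units ≡ 5, 3 (mod 8); ε·ε+αω+βω = 0·1+8·1+3·1 ≡ 1  ⇒  (a,b)_2 = -1.
v=5: a=5^-2·(≡2), b=5^-1·(≡4) mod 5; (2|5)=-1, (4|5)=+1; (−1)^{-2·-1·2}·(-1)^-1·(+1)^-2 = -1.
v=23: a=23^4·(≡22), b=23^2·(≡20) mod 23; (22|23)=-1, (20|23)=-1; (−1)^{4·2·11}·(-1)^2·(-1)^4 = +1.
v=7: a=7^8·(≡1), b=7^3·(≡4) mod 7; (1|7)=+1, (4|7)=+1; (−1)^{8·3·3}·(+1)^3·(+1)^8 = +1.
v=∞: -3 < 0 and -2730 < 0  ⇒  (a,b)_∞ = -1.
v=53: a=53^-2·(≡50), b=53^0·(≡32) mod 53; (50|53)=-1, (32|53)=-1; (−1)^{-2·0·26}·(-1)^0·(-1)^-2 = +1.
v=3: a=3^-7·(≡2), b=3^-1·(≡2) mod 3; (2|3)=-1, (2|3)=-1; (−1)^{-7·-1·1}·(-1)^-1·(-1)^-7 = -1.
v=13: a=13^2·(≡12), b=13^1·(≡2) mod 13; (12|13)=+1, (2|13)=-1; (−1)^{2·1·6}·(+1)^1·(-1)^2 = +1.
v=29: a=29^2·(≡21), b=29^0·(≡1) mod 29; (21|29)=-1, (1|29)=+1; (−1)^{2·0·14}·(-1)^0·(+1)^2 = +1.
v=19: a=19^2·(≡9), b=19^0·(≡17) mod 19; (9|19)=+1, (17|19)=+1; (−1)^{2·0·9}·(+1)^0·(+1)^2 = +1.
Ram(-3, -2730) = {2, 3, 5, ∞}; no ℚ_2-point on the conic.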